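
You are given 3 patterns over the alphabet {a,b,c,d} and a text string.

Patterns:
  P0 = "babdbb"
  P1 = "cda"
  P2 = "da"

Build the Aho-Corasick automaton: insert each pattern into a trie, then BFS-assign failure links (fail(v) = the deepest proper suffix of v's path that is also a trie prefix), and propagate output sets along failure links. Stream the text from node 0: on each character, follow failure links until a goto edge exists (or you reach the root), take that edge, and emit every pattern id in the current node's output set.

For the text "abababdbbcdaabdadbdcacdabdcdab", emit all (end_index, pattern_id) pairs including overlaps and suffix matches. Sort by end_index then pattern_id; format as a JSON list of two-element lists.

Construct AC machine:
Trie nodes:
  n0 'ε': b→1 c→7 d→10
  n1 'b': a→2
  n2 'ba': b→3
  n3 'bab': d→4
  n4 'babd': b→5
  n5 'babdb': b→6
  n6 'babdbb': ·  [P0 ends]
  n7 'c': d→8
  n8 'cd': a→9
  n9 'cda': ·  [P1 ends]
  n10 'd': a→11
  n11 'da': ·  [P2 ends]

Failure links (BFS by depth):
  n1('b'): parent n0 fail=0; on 'b' 0 → fail=0;  out ∅∪∅=∅
  n7('c'): parent n0 fail=0; on 'c' 0 → fail=0;  out ∅∪∅=∅
  n10('d'): parent n0 fail=0; on 'd' 0 → fail=0;  out ∅∪∅=∅
  n2('ba'): parent n1 fail=0; on 'a' 0 → fail=0;  out ∅∪∅=∅
  n8('cd'): parent n7 fail=0; on 'd' 0 → fail=10;  out ∅∪∅=∅
  n11('da'): parent n10 fail=0; on 'a' 0 → fail=0;  out {2}∪∅={2}
  n3('bab'): parent n2 fail=0; on 'b' 0 → fail=1;  out ∅∪∅=∅
  n9('cda'): parent n8 fail=10; on 'a' 10 → fail=11;  out {1}∪{2}={1,2}
  n4('babd'): parent n3 fail=1; on 'd' 1→0 → fail=10;  out ∅∪∅=∅
  n5('babdb'): parent n4 fail=10; on 'b' 10→0 → fail=1;  out ∅∪∅=∅
  n6('babdbb'): parent n5 fail=1; on 'b' 1→0 → fail=1;  out {0}∪∅={0}

Scan:
[0] read 'a'  n0⇒n0
[1] read 'b'  n0⇒n1
[2] read 'a'  n1⇒n2
[3] read 'b'  n2⇒n3
[4] read 'a'  n3⇒n2 (fail-walked)
[5] read 'b'  n2⇒n3
[6] read 'd'  n3⇒n4
[7] read 'b'  n4⇒n5
[8] read 'b'  n5⇒n6  emit P0@[3:8]
[9] read 'c'  n6⇒n7 (fail-walked)
[10] read 'd'  n7⇒n8
[11] read 'a'  n8⇒n9  emit P1@[9:11],P2@[10:11]
[12] read 'a'  n9⇒n0 (fail-walked)
[13] read 'b'  n0⇒n1
[14] read 'd'  n1⇒n10 (fail-walked)
[15] read 'a'  n10⇒n11  emit P2@[14:15]
[16] read 'd'  n11⇒n10 (fail-walked)
[17] read 'b'  n10⇒n1 (fail-walked)
[18] read 'd'  n1⇒n10 (fail-walked)
[19] read 'c'  n10⇒n7 (fail-walked)
[20] read 'a'  n7⇒n0 (fail-walked)
[21] read 'c'  n0⇒n7
[22] read 'd'  n7⇒n8
[23] read 'a'  n8⇒n9  emit P1@[21:23],P2@[22:23]
[24] read 'b'  n9⇒n1 (fail-walked)
[25] read 'd'  n1⇒n10 (fail-walked)
[26] read 'c'  n10⇒n7 (fail-walked)
[27] read 'd'  n7⇒n8
[28] read 'a'  n8⇒n9  emit P1@[26:28],P2@[27:28]
[29] read 'b'  n9⇒n1 (fail-walked)

All matches (sorted): [[8,0],[11,1],[11,2],[15,2],[23,1],[23,2],[28,1],[28,2]]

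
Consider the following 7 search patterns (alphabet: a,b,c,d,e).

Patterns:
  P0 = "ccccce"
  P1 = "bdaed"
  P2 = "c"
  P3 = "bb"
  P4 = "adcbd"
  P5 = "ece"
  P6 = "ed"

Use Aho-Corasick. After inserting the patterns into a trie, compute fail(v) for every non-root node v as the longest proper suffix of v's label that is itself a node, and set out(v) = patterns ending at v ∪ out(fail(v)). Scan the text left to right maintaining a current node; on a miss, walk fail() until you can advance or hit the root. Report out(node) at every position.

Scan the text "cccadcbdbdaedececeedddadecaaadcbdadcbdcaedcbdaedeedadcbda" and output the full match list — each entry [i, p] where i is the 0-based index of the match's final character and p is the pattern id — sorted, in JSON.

Build automaton:
Trie nodes:
  n0 'ε': a→13 b→7 c→1 e→18
  n1 'c': c→2  [P2 ends]
  n2 'cc': c→3
  n3 'ccc': c→4
  n4 'cccc': c→5
  n5 'ccccc': e→6
  n6 'ccccce': ·  [P0 ends]
  n7 'b': b→12 d→8
  n8 'bd': a→9
  n9 'bda': e→10
  n10 'bdae': d→11
  n11 'bdaed': ·  [P1 ends]
  n12 'bb': ·  [P3 ends]
  n13 'a': d→14
  n14 'ad': c→15
  n15 'adc': b→16
  n16 'adcb': d→17
  n17 'adcbd': ·  [P4 ends]
  n18 'e': c→19 d→21
  n19 'ec': e→20
  n20 'ece': ·  [P5 ends]
  n21 'ed': ·  [P6 ends]

Failure links (BFS by depth):
  fail(1) 'c': from fail(0)=0 chase 'c': 0 ⇒ 0;  out={2}∪out(0)={2}
  fail(7) 'b': from fail(0)=0 chase 'b': 0 ⇒ 0;  out=∅∪out(0)=∅
  fail(13) 'a': from fail(0)=0 chase 'a': 0 ⇒ 0;  out=∅∪out(0)=∅
  fail(18) 'e': from fail(0)=0 chase 'e': 0 ⇒ 0;  out=∅∪out(0)=∅
  fail(2) 'cc': from fail(1)=0 chase 'c': 0 ⇒ 1;  out=∅∪out(1)={2}
  fail(8) 'bd': from fail(7)=0 chase 'd': 0 ⇒ 0;  out=∅∪out(0)=∅
  fail(12) 'bb': from fail(7)=0 chase 'b': 0 ⇒ 7;  out={3}∪out(7)={3}
  fail(14) 'ad': from fail(13)=0 chase 'd': 0 ⇒ 0;  out=∅∪out(0)=∅
  fail(19) 'ec': from fail(18)=0 chase 'c': 0 ⇒ 1;  out=∅∪out(1)={2}
  fail(21) 'ed': from fail(18)=0 chase 'd': 0 ⇒ 0;  out={6}∪out(0)={6}
  fail(3) 'ccc': from fail(2)=1 chase 'c': 1 ⇒ 2;  out=∅∪out(2)={2}
  fail(9) 'bda': from fail(8)=0 chase 'a': 0 ⇒ 13;  out=∅∪out(13)=∅
  fail(15) 'adc': from fail(14)=0 chase 'c': 0 ⇒ 1;  out=∅∪out(1)={2}
  fail(20) 'ece': from fail(19)=1 chase 'e': 1→0 ⇒ 18;  out={5}∪out(18)={5}
  fail(4) 'cccc': from fail(3)=2 chase 'c': 2 ⇒ 3;  out=∅∪out(3)={2}
  fail(10) 'bdae': from fail(9)=13 chase 'e': 13→0 ⇒ 18;  out=∅∪out(18)=∅
  fail(16) 'adcb': from fail(15)=1 chase 'b': 1→0 ⇒ 7;  out=∅∪out(7)=∅
  fail(5) 'ccccc': from fail(4)=3 chase 'c': 3 ⇒ 4;  out=∅∪out(4)={2}
  fail(11) 'bdaed': from fail(10)=18 chase 'd': 18 ⇒ 21;  out={1}∪out(21)={1,6}
  fail(17) 'adcbd': from fail(16)=7 chase 'd': 7 ⇒ 8;  out={4}∪out(8)={4}
  fail(6) 'ccccce': from fail(5)=4 chase 'e': 4→3→2→1→0 ⇒ 18;  out={0}∪out(18)={0}

Scan:
[0] read 'c'  n0⇒n1  → match P2@[0:0]
[1] read 'c'  n1⇒n2  → match P2@[1:1]
[2] read 'c'  n2⇒n3  → match P2@[2:2]
[3] read 'a'  n3⇒n13 (via fail)
[4] read 'd'  n13⇒n14
[5] read 'c'  n14⇒n15  → match P2@[5:5]
[6] read 'b'  n15⇒n16
[7] read 'd'  n16⇒n17  → match P4@[3:7]
[8] read 'b'  n17⇒n7 (via fail)
[9] read 'd'  n7⇒n8
[10] read 'a'  n8⇒n9
[11] read 'e'  n9⇒n10
[12] read 'd'  n10⇒n11  → match P1@[8:12],P6@[11:12]
[13] read 'e'  n11⇒n18 (via fail)
[14] read 'c'  n18⇒n19  → match P2@[14:14]
[15] read 'e'  n19⇒n20  → match P5@[13:15]
[16] read 'c'  n20⇒n19 (via fail)  → match P2@[16:16]
[17] read 'e'  n19⇒n20  → match P5@[15:17]
[18] read 'e'  n20⇒n18 (via fail)
[19] read 'd'  n18⇒n21  → match P6@[18:19]
[20] read 'd'  n21⇒n0 (via fail)
[21] read 'd'  n0⇒n0
[22] read 'a'  n0⇒n13
[23] read 'd'  n13⇒n14
[24] read 'e'  n14⇒n18 (via fail)
[25] read 'c'  n18⇒n19  → match P2@[25:25]
[26] read 'a'  n19⇒n13 (via fail)
[27] read 'a'  n13⇒n13 (via fail)
[28] read 'a'  n13⇒n13 (via fail)
[29] read 'd'  n13⇒n14
[30] read 'c'  n14⇒n15  → match P2@[30:30]
[31] read 'b'  n15⇒n16
[32] read 'd'  n16⇒n17  → match P4@[28:32]
[33] read 'a'  n17⇒n9 (via fail)
[34] read 'd'  n9⇒n14 (via fail)
[35] read 'c'  n14⇒n15  → match P2@[35:35]
[36] read 'b'  n15⇒n16
[37] read 'd'  n16⇒n17  → match P4@[33:37]
[38] read 'c'  n17⇒n1 (via fail)  → match P2@[38:38]
[39] read 'a'  n1⇒n13 (via fail)
[40] read 'e'  n13⇒n18 (via fail)
[41] read 'd'  n18⇒n21  → match P6@[40:41]
[42] read 'c'  n21⇒n1 (via fail)  → match P2@[42:42]
[43] read 'b'  n1⇒n7 (via fail)
[44] read 'd'  n7⇒n8
[45] read 'a'  n8⇒n9
[46] read 'e'  n9⇒n10
[47] read 'd'  n10⇒n11  → match P1@[43:47],P6@[46:47]
[48] read 'e'  n11⇒n18 (via fail)
[49] read 'e'  n18⇒n18 (via fail)
[50] read 'd'  n18⇒n21  → match P6@[49:50]
[51] read 'a'  n21⇒n13 (via fail)
[52] read 'd'  n13⇒n14
[53] read 'c'  n14⇒n15  → match P2@[53:53]
[54] read 'b'  n15⇒n16
[55] read 'd'  n16⇒n17  → match P4@[51:55]
[56] read 'a'  n17⇒n9 (via fail)

Matches: [[0,2],[1,2],[2,2],[5,2],[7,4],[12,1],[12,6],[14,2],[15,5],[16,2],[17,5],[19,6],[25,2],[30,2],[32,4],[35,2],[37,4],[38,2],[41,6],[42,2],[47,1],[47,6],[50,6],[53,2],[55,4]]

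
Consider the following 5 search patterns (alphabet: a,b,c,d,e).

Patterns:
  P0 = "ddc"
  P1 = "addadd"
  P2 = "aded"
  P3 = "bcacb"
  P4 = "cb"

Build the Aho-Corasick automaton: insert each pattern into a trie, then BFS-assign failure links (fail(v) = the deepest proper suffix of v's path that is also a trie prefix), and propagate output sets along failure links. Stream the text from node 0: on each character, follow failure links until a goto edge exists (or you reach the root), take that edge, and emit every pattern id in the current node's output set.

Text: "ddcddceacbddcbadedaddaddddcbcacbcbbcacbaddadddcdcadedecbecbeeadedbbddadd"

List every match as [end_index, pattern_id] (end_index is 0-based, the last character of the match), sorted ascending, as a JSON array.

Build:
Trie nodes:
  n0 'ε': a→4 b→12 c→17 d→1
  n1 'd': d→2
  n2 'dd': c→3
  n3 'ddc': ·  ←P0
  n4 'a': d→5
  n5 'ad': d→6 e→10
  n6 'add': a→7
  n7 'adda': d→8
  n8 'addad': d→9
  n9 'addadd': ·  ←P1
  n10 'ade': d→11
  n11 'aded': ·  ←P2
  n12 'b': c→13
  n13 'bc': a→14
  n14 'bca': c→15
  n15 'bcac': b→16
  n16 'bcacb': ·  ←P3
  n17 'c': b→18
  n18 'cb': ·  ←P4

Failure links (BFS by depth):
  fail(1) 'd': from fail(0)=0 chase 'd': 0 ⇒ 0;  out=∅∪out(0)=∅
  fail(4) 'a': from fail(0)=0 chase 'a': 0 ⇒ 0;  out=∅∪out(0)=∅
  fail(12) 'b': from fail(0)=0 chase 'b': 0 ⇒ 0;  out=∅∪out(0)=∅
  fail(17) 'c': from fail(0)=0 chase 'c': 0 ⇒ 0;  out=∅∪out(0)=∅
  fail(2) 'dd': from fail(1)=0 chase 'd': 0 ⇒ 1;  out=∅∪out(1)=∅
  fail(5) 'ad': from fail(4)=0 chase 'd': 0 ⇒ 1;  out=∅∪out(1)=∅
  fail(13) 'bc': from fail(12)=0 chase 'c': 0 ⇒ 17;  out=∅∪out(17)=∅
  fail(18) 'cb': from fail(17)=0 chase 'b': 0 ⇒ 12;  out={4}∪out(12)={4}
  fail(3) 'ddc': from fail(2)=1 chase 'c': 1→0 ⇒ 17;  out={0}∪out(17)={0}
  fail(6) 'add': from fail(5)=1 chase 'd': 1 ⇒ 2;  out=∅∪out(2)=∅
  fail(10) 'ade': from fail(5)=1 chase 'e': 1→0 ⇒ 0;  out=∅∪out(0)=∅
  fail(14) 'bca': from fail(13)=17 chase 'a': 17→0 ⇒ 4;  out=∅∪out(4)=∅
  fail(7) 'adda': from fail(6)=2 chase 'a': 2→1→0 ⇒ 4;  out=∅∪out(4)=∅
  fail(11) 'aded': from fail(10)=0 chase 'd': 0 ⇒ 1;  out={2}∪out(1)={2}
  fail(15) 'bcac': from fail(14)=4 chase 'c': 4→0 ⇒ 17;  out=∅∪out(17)=∅
  fail(8) 'addad': from fail(7)=4 chase 'd': 4 ⇒ 5;  out=∅∪out(5)=∅
  fail(16) 'bcacb': from fail(15)=17 chase 'b': 17 ⇒ 18;  out={3}∪out(18)={3,4}
  fail(9) 'addadd': from fail(8)=5 chase 'd': 5 ⇒ 6;  out={1}∪out(6)={1}

Run:
i=0 'd': node 0→1
i=1 'd': node 1→2
i=2 'c': node 2→3  ** P0@[0:2]
i=3 'd': node 3→1 (fail-walked)
i=4 'd': node 1→2
i=5 'c': node 2→3  ** P0@[3:5]
i=6 'e': node 3→0 (fail-walked)
i=7 'a': node 0→4
i=8 'c': node 4→17 (fail-walked)
i=9 'b': node 17→18  ** P4@[8:9]
i=10 'd': node 18→1 (fail-walked)
i=11 'd': node 1→2
i=12 'c': node 2→3  ** P0@[10:12]
i=13 'b': node 3→18 (fail-walked)  ** P4@[12:13]
i=14 'a': node 18→4 (fail-walked)
i=15 'd': node 4→5
i=16 'e': node 5→10
i=17 'd': node 10→11  ** P2@[14:17]
i=18 'a': node 11→4 (fail-walked)
i=19 'd': node 4→5
i=20 'd': node 5→6
i=21 'a': node 6→7
i=22 'd': node 7→8
i=23 'd': node 8→9  ** P1@[18:23]
i=24 'd': node 9→2 (fail-walked)
i=25 'd': node 2→2 (fail-walked)
i=26 'c': node 2→3  ** P0@[24:26]
i=27 'b': node 3→18 (fail-walked)  ** P4@[26:27]
i=28 'c': node 18→13 (fail-walked)
i=29 'a': node 13→14
i=30 'c': node 14→15
i=31 'b': node 15→16  ** P3@[27:31],P4@[30:31]
i=32 'c': node 16→13 (fail-walked)
i=33 'b': node 13→18 (fail-walked)  ** P4@[32:33]
i=34 'b': node 18→12 (fail-walked)
i=35 'c': node 12→13
i=36 'a': node 13→14
i=37 'c': node 14→15
i=38 'b': node 15→16  ** P3@[34:38],P4@[37:38]
i=39 'a': node 16→4 (fail-walked)
i=40 'd': node 4→5
i=41 'd': node 5→6
i=42 'a': node 6→7
i=43 'd': node 7→8
i=44 'd': node 8→9  ** P1@[39:44]
i=45 'd': node 9→2 (fail-walked)
i=46 'c': node 2→3  ** P0@[44:46]
i=47 'd': node 3→1 (fail-walked)
i=48 'c': node 1→17 (fail-walked)
i=49 'a': node 17→4 (fail-walked)
i=50 'd': node 4→5
i=51 'e': node 5→10
i=52 'd': node 10→11  ** P2@[49:52]
i=53 'e': node 11→0 (fail-walked)
i=54 'c': node 0→17
i=55 'b': node 17→18  ** P4@[54:55]
i=56 'e': node 18→0 (fail-walked)
i=57 'c': node 0→17
i=58 'b': node 17→18  ** P4@[57:58]
i=59 'e': node 18→0 (fail-walked)
i=60 'e': node 0→0
i=61 'a': node 0→4
i=62 'd': node 4→5
i=63 'e': node 5→10
i=64 'd': node 10→11  ** P2@[61:64]
i=65 'b': node 11→12 (fail-walked)
i=66 'b': node 12→12 (fail-walked)
i=67 'd': node 12→1 (fail-walked)
i=68 'd': node 1→2
i=69 'a': node 2→4 (fail-walked)
i=70 'd': node 4→5
i=71 'd': node 5→6

Matches: [[2,0],[5,0],[9,4],[12,0],[13,4],[17,2],[23,1],[26,0],[27,4],[31,3],[31,4],[33,4],[38,3],[38,4],[44,1],[46,0],[52,2],[55,4],[58,4],[64,2]]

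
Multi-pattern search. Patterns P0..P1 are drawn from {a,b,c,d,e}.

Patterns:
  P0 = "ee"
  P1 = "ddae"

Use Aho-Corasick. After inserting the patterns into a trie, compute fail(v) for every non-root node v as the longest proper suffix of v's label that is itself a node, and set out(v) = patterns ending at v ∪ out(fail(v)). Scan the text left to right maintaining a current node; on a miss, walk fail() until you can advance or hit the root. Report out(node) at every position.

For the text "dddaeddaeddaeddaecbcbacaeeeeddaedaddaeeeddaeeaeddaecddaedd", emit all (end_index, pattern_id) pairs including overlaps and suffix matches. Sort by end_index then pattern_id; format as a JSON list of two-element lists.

Construct AC machine:
Trie nodes:
  n0 'ε': d→3 e→1
  n1 'e': e→2
  n2 'ee': ·  [P0 ends]
  n3 'd': d→4
  n4 'dd': a→5
  n5 'dda': e→6
  n6 'ddae': ·  [P1 ends]

Failure links (BFS by depth):
  n1('e'): parent n0 fail=0; on 'e' 0 → fail=0;  out ∅∪∅=∅
  n3('d'): parent n0 fail=0; on 'd' 0 → fail=0;  out ∅∪∅=∅
  n2('ee'): parent n1 fail=0; on 'e' 0 → fail=1;  out {0}∪∅={0}
  n4('dd'): parent n3 fail=0; on 'd' 0 → fail=3;  out ∅∪∅=∅
  n5('dda'): parent n4 fail=3; on 'a' 3→0 → fail=0;  out ∅∪∅=∅
  n6('ddae'): parent n5 fail=0; on 'e' 0 → fail=1;  out {1}∪∅={1}

Run:
i=0 'd': node 0→3
i=1 'd': node 3→4
i=2 'd': node 4→4 (via fail)
i=3 'a': node 4→5
i=4 'e': node 5→6  emit P1@[1:4]
i=5 'd': node 6→3 (via fail)
i=6 'd': node 3→4
i=7 'a': node 4→5
i=8 'e': node 5→6  emit P1@[5:8]
i=9 'd': node 6→3 (via fail)
i=10 'd': node 3→4
i=11 'a': node 4→5
i=12 'e': node 5→6  emit P1@[9:12]
i=13 'd': node 6→3 (via fail)
i=14 'd': node 3→4
i=15 'a': node 4→5
i=16 'e': node 5→6  emit P1@[13:16]
i=17 'c': node 6→0 (via fail)
i=18 'b': node 0→0
i=19 'c': node 0→0
i=20 'b': node 0→0
i=21 'a': node 0→0
i=22 'c': node 0→0
i=23 'a': node 0→0
i=24 'e': node 0→1
i=25 'e': node 1→2  emit P0@[24:25]
i=26 'e': node 2→2 (via fail)  emit P0@[25:26]
i=27 'e': node 2→2 (via fail)  emit P0@[26:27]
i=28 'd': node 2→3 (via fail)
i=29 'd': node 3→4
i=30 'a': node 4→5
i=31 'e': node 5→6  emit P1@[28:31]
i=32 'd': node 6→3 (via fail)
i=33 'a': node 3→0 (via fail)
i=34 'd': node 0→3
i=35 'd': node 3→4
i=36 'a': node 4→5
i=37 'e': node 5→6  emit P1@[34:37]
i=38 'e': node 6→2 (via fail)  emit P0@[37:38]
i=39 'e': node 2→2 (via fail)  emit P0@[38:39]
i=40 'd': node 2→3 (via fail)
i=41 'd': node 3→4
i=42 'a': node 4→5
i=43 'e': node 5→6  emit P1@[40:43]
i=44 'e': node 6→2 (via fail)  emit P0@[43:44]
i=45 'a': node 2→0 (via fail)
i=46 'e': node 0→1
i=47 'd': node 1→3 (via fail)
i=48 'd': node 3→4
i=49 'a': node 4→5
i=50 'e': node 5→6  emit P1@[47:50]
i=51 'c': node 6→0 (via fail)
i=52 'd': node 0→3
i=53 'd': node 3→4
i=54 'a': node 4→5
i=55 'e': node 5→6  emit P1@[52:55]
i=56 'd': node 6→3 (via fail)
i=57 'd': node 3→4

Matches: [[4,1],[8,1],[12,1],[16,1],[25,0],[26,0],[27,0],[31,1],[37,1],[38,0],[39,0],[43,1],[44,0],[50,1],[55,1]]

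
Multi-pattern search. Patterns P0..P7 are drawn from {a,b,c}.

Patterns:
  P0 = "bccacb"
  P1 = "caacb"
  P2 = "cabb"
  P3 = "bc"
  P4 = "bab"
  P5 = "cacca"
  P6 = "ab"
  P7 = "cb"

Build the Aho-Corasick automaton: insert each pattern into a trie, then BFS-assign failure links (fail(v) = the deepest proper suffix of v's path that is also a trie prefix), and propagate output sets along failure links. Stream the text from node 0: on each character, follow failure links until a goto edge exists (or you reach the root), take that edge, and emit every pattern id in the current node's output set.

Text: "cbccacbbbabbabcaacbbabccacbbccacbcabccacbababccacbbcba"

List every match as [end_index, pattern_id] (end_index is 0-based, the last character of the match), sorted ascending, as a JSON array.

Construct AC machine:
Trie (insert patterns):
  n0 'ε': a→19 b→1 c→7
  n1 'b': a→14 c→2
  n2 'bc': c→3  ←P3
  n3 'bcc': a→4
  n4 'bcca': c→5
  n5 'bccac': b→6
  n6 'bccacb': ·  ←P0
  n7 'c': a→8 b→21
  n8 'ca': a→9 b→12 c→16
  n9 'caa': c→10
  n10 'caac': b→11
  n11 'caacb': ·  ←P1
  n12 'cab': b→13
  n13 'cabb': ·  ←P2
  n14 'ba': b→15
  n15 'bab': ·  ←P4
  n16 'cac': c→17
  n17 'cacc': a→18
  n18 'cacca': ·  ←P5
  n19 'a': b→20
  n20 'ab': ·  ←P6
  n21 'cb': ·  ←P7

Failure links (BFS by depth):
  n1('b'): parent n0 fail=0; on 'b' 0 → fail=0;  out ∅∪∅=∅
  n7('c'): parent n0 fail=0; on 'c' 0 → fail=0;  out ∅∪∅=∅
  n19('a'): parent n0 fail=0; on 'a' 0 → fail=0;  out ∅∪∅=∅
  n2('bc'): parent n1 fail=0; on 'c' 0 → fail=7;  out {3}∪∅={3}
  n8('ca'): parent n7 fail=0; on 'a' 0 → fail=19;  out ∅∪∅=∅
  n14('ba'): parent n1 fail=0; on 'a' 0 → fail=19;  out ∅∪∅=∅
  n20('ab'): parent n19 fail=0; on 'b' 0 → fail=1;  out {6}∪∅={6}
  n21('cb'): parent n7 fail=0; on 'b' 0 → fail=1;  out {7}∪∅={7}
  n3('bcc'): parent n2 fail=7; on 'c' 7→0 → fail=7;  out ∅∪∅=∅
  n9('caa'): parent n8 fail=19; on 'a' 19→0 → fail=19;  out ∅∪∅=∅
  n12('cab'): parent n8 fail=19; on 'b' 19 → fail=20;  out ∅∪{6}={6}
  n15('bab'): parent n14 fail=19; on 'b' 19 → fail=20;  out {4}∪{6}={4,6}
  n16('cac'): parent n8 fail=19; on 'c' 19→0 → fail=7;  out ∅∪∅=∅
  n4('bcca'): parent n3 fail=7; on 'a' 7 → fail=8;  out ∅∪∅=∅
  n10('caac'): parent n9 fail=19; on 'c' 19→0 → fail=7;  out ∅∪∅=∅
  n13('cabb'): parent n12 fail=20; on 'b' 20→1→0 → fail=1;  out {2}∪∅={2}
  n17('cacc'): parent n16 fail=7; on 'c' 7→0 → fail=7;  out ∅∪∅=∅
  n5('bccac'): parent n4 fail=8; on 'c' 8 → fail=16;  out ∅∪∅=∅
  n11('caacb'): parent n10 fail=7; on 'b' 7 → fail=21;  out {1}∪{7}={1,7}
  n18('cacca'): parent n17 fail=7; on 'a' 7 → fail=8;  out {5}∪∅={5}
  n6('bccacb'): parent n5 fail=16; on 'b' 16→7 → fail=21;  out {0}∪{7}={0,7}

Scan:
pos 0 'c': at 7
pos 1 'b': at 21  emit P7@[0:1]
pos 2 'c': at 2 ·f  emit P3@[1:2]
pos 3 'c': at 3
pos 4 'a': at 4
pos 5 'c': at 5
pos 6 'b': at 6  emit P0@[1:6],P7@[5:6]
pos 7 'b': at 1 ·f
pos 8 'b': at 1 ·f
pos 9 'a': at 14
pos 10 'b': at 15  emit P4@[8:10],P6@[9:10]
pos 11 'b': at 1 ·f
pos 12 'a': at 14
pos 13 'b': at 15  emit P4@[11:13],P6@[12:13]
pos 14 'c': at 2 ·f  emit P3@[13:14]
pos 15 'a': at 8 ·f
pos 16 'a': at 9
pos 17 'c': at 10
pos 18 'b': at 11  emit P1@[14:18],P7@[17:18]
pos 19 'b': at 1 ·f
pos 20 'a': at 14
pos 21 'b': at 15  emit P4@[19:21],P6@[20:21]
pos 22 'c': at 2 ·f  emit P3@[21:22]
pos 23 'c': at 3
pos 24 'a': at 4
pos 25 'c': at 5
pos 26 'b': at 6  emit P0@[21:26],P7@[25:26]
pos 27 'b': at 1 ·f
pos 28 'c': at 2  emit P3@[27:28]
pos 29 'c': at 3
pos 30 'a': at 4
pos 31 'c': at 5
pos 32 'b': at 6  emit P0@[27:32],P7@[31:32]
pos 33 'c': at 2 ·f  emit P3@[32:33]
pos 34 'a': at 8 ·f
pos 35 'b': at 12  emit P6@[34:35]
pos 36 'c': at 2 ·f  emit P3@[35:36]
pos 37 'c': at 3
pos 38 'a': at 4
pos 39 'c': at 5
pos 40 'b': at 6  emit P0@[35:40],P7@[39:40]
pos 41 'a': at 14 ·f
pos 42 'b': at 15  emit P4@[40:42],P6@[41:42]
pos 43 'a': at 14 ·f
pos 44 'b': at 15  emit P4@[42:44],P6@[43:44]
pos 45 'c': at 2 ·f  emit P3@[44:45]
pos 46 'c': at 3
pos 47 'a': at 4
pos 48 'c': at 5
pos 49 'b': at 6  emit P0@[44:49],P7@[48:49]
pos 50 'b': at 1 ·f
pos 51 'c': at 2  emit P3@[50:51]
pos 52 'b': at 21 ·f  emit P7@[51:52]
pos 53 'a': at 14 ·f

Result: [[1,7],[2,3],[6,0],[6,7],[10,4],[10,6],[13,4],[13,6],[14,3],[18,1],[18,7],[21,4],[21,6],[22,3],[26,0],[26,7],[28,3],[32,0],[32,7],[33,3],[35,6],[36,3],[40,0],[40,7],[42,4],[42,6],[44,4],[44,6],[45,3],[49,0],[49,7],[51,3],[52,7]]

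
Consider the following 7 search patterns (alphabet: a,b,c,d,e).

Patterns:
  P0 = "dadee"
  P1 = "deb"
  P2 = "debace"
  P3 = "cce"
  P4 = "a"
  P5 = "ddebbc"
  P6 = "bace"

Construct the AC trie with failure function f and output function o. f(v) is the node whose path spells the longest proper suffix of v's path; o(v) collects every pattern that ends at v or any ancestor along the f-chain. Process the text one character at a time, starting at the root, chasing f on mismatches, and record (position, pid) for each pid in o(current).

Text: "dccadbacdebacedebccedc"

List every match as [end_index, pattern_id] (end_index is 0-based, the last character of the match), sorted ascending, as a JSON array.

Construct AC machine:
Trie nodes:
  0='ε' goto a→14 b→20 c→11 d→1
  1='d' goto a→2 d→15 e→6
  2='da' goto d→3
  3='dad' goto e→4
  4='dade' goto e→5
  5='dadee' goto ·  [P0 ends]
  6='de' goto b→7
  7='deb' goto a→8  [P1 ends]
  8='deba' goto c→9
  9='debac' goto e→10
  10='debace' goto ·  [P2 ends]
  11='c' goto c→12
  12='cc' goto e→13
  13='cce' goto ·  [P3 ends]
  14='a' goto ·  [P4 ends]
  15='dd' goto e→16
  16='dde' goto b→17
  17='ddeb' goto b→18
  18='ddebb' goto c→19
  19='ddebbc' goto ·  [P5 ends]
  20='b' goto a→21
  21='ba' goto c→22
  22='bac' goto e→23
  23='bace' goto ·  [P6 ends]

BFS fail/out derivation:
  fail(1) 'd': from fail(0)=0 chase 'd': 0 ⇒ 0;  out=∅∪out(0)=∅
  fail(11) 'c': from fail(0)=0 chase 'c': 0 ⇒ 0;  out=∅∪out(0)=∅
  fail(14) 'a': from fail(0)=0 chase 'a': 0 ⇒ 0;  out={4}∪out(0)={4}
  fail(20) 'b': from fail(0)=0 chase 'b': 0 ⇒ 0;  out=∅∪out(0)=∅
  fail(2) 'da': from fail(1)=0 chase 'a': 0 ⇒ 14;  out=∅∪out(14)={4}
  fail(6) 'de': from fail(1)=0 chase 'e': 0 ⇒ 0;  out=∅∪out(0)=∅
  fail(12) 'cc': from fail(11)=0 chase 'c': 0 ⇒ 11;  out=∅∪out(11)=∅
  fail(15) 'dd': from fail(1)=0 chase 'd': 0 ⇒ 1;  out=∅∪out(1)=∅
  fail(21) 'ba': from fail(20)=0 chase 'a': 0 ⇒ 14;  out=∅∪out(14)={4}
  fail(3) 'dad': from fail(2)=14 chase 'd': 14→0 ⇒ 1;  out=∅∪out(1)=∅
  fail(7) 'deb': from fail(6)=0 chase 'b': 0 ⇒ 20;  out={1}∪out(20)={1}
  fail(13) 'cce': from fail(12)=11 chase 'e': 11→0 ⇒ 0;  out={3}∪out(0)={3}
  fail(16) 'dde': from fail(15)=1 chase 'e': 1 ⇒ 6;  out=∅∪out(6)=∅
  fail(22) 'bac': from fail(21)=14 chase 'c': 14→0 ⇒ 11;  out=∅∪out(11)=∅
  fail(4) 'dade': from fail(3)=1 chase 'e': 1 ⇒ 6;  out=∅∪out(6)=∅
  fail(8) 'deba': from fail(7)=20 chase 'a': 20 ⇒ 21;  out=∅∪out(21)={4}
  fail(17) 'ddeb': from fail(16)=6 chase 'b': 6 ⇒ 7;  out=∅∪out(7)={1}
  fail(23) 'bace': from fail(22)=11 chase 'e': 11→0 ⇒ 0;  out={6}∪out(0)={6}
  fail(5) 'dadee': from fail(4)=6 chase 'e': 6→0 ⇒ 0;  out={0}∪out(0)={0}
  fail(9) 'debac': from fail(8)=21 chase 'c': 21 ⇒ 22;  out=∅∪out(22)=∅
  fail(18) 'ddebb': from fail(17)=7 chase 'b': 7→20→0 ⇒ 20;  out=∅∪out(20)=∅
  fail(10) 'debace': from fail(9)=22 chase 'e': 22 ⇒ 23;  out={2}∪out(23)={2,6}
  fail(19) 'ddebbc': from fail(18)=20 chase 'c': 20→0 ⇒ 11;  out={5}∪out(11)={5}

Scan:
i=0 'd': node 0→1
i=1 'c': node 1→11 (via fail)
i=2 'c': node 11→12
i=3 'a': node 12→14 (via fail)  → match P4@[3:3]
i=4 'd': node 14→1 (via fail)
i=5 'b': node 1→20 (via fail)
i=6 'a': node 20→21  → match P4@[6:6]
i=7 'c': node 21→22
i=8 'd': node 22→1 (via fail)
i=9 'e': node 1→6
i=10 'b': node 6→7  → match P1@[8:10]
i=11 'a': node 7→8  → match P4@[11:11]
i=12 'c': node 8→9
i=13 'e': node 9→10  → match P2@[8:13],P6@[10:13]
i=14 'd': node 10→1 (via fail)
i=15 'e': node 1→6
i=16 'b': node 6→7  → match P1@[14:16]
i=17 'c': node 7→11 (via fail)
i=18 'c': node 11→12
i=19 'e': node 12→13  → match P3@[17:19]
i=20 'd': node 13→1 (via fail)
i=21 'c': node 1→11 (via fail)

Result: [[3,4],[6,4],[10,1],[11,4],[13,2],[13,6],[16,1],[19,3]]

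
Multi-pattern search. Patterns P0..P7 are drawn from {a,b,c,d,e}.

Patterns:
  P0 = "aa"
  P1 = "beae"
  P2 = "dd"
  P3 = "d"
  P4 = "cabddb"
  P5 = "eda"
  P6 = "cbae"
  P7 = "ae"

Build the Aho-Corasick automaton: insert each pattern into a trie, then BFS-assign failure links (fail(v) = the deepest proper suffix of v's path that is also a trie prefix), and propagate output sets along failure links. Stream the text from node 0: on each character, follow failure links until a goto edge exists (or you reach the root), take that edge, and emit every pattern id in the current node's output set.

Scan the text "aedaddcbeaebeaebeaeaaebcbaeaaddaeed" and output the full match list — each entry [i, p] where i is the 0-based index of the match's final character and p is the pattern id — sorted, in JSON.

Build automaton:
Trie (insert patterns):
  n0 'ε': a→1 b→3 c→9 d→7 e→15
  n1 'a': a→2 e→21
  n2 'aa': ·  ←P0
  n3 'b': e→4
  n4 'be': a→5
  n5 'bea': e→6
  n6 'beae': ·  ←P1
  n7 'd': d→8  ←P3
  n8 'dd': ·  ←P2
  n9 'c': a→10 b→18
  n10 'ca': b→11
  n11 'cab': d→12
  n12 'cabd': d→13
  n13 'cabdd': b→14
  n14 'cabddb': ·  ←P4
  n15 'e': d→16
  n16 'ed': a→17
  n17 'eda': ·  ←P5
  n18 'cb': a→19
  n19 'cba': e→20
  n20 'cbae': ·  ←P6
  n21 'ae': ·  ←P7

BFS fail/out derivation:
  n1('a'): parent n0 fail=0; on 'a' 0 → fail=0;  out ∅∪∅=∅
  n3('b'): parent n0 fail=0; on 'b' 0 → fail=0;  out ∅∪∅=∅
  n7('d'): parent n0 fail=0; on 'd' 0 → fail=0;  out {3}∪∅={3}
  n9('c'): parent n0 fail=0; on 'c' 0 → fail=0;  out ∅∪∅=∅
  n15('e'): parent n0 fail=0; on 'e' 0 → fail=0;  out ∅∪∅=∅
  n2('aa'): parent n1 fail=0; on 'a' 0 → fail=1;  out {0}∪∅={0}
  n4('be'): parent n3 fail=0; on 'e' 0 → fail=15;  out ∅∪∅=∅
  n8('dd'): parent n7 fail=0; on 'd' 0 → fail=7;  out {2}∪{3}={2,3}
  n10('ca'): parent n9 fail=0; on 'a' 0 → fail=1;  out ∅∪∅=∅
  n16('ed'): parent n15 fail=0; on 'd' 0 → fail=7;  out ∅∪{3}={3}
  n18('cb'): parent n9 fail=0; on 'b' 0 → fail=3;  out ∅∪∅=∅
  n21('ae'): parent n1 fail=0; on 'e' 0 → fail=15;  out {7}∪∅={7}
  n5('bea'): parent n4 fail=15; on 'a' 15→0 → fail=1;  out ∅∪∅=∅
  n11('cab'): parent n10 fail=1; on 'b' 1→0 → fail=3;  out ∅∪∅=∅
  n17('eda'): parent n16 fail=7; on 'a' 7→0 → fail=1;  out {5}∪∅={5}
  n19('cba'): parent n18 fail=3; on 'a' 3→0 → fail=1;  out ∅∪∅=∅
  n6('beae'): parent n5 fail=1; on 'e' 1 → fail=21;  out {1}∪{7}={1,7}
  n12('cabd'): parent n11 fail=3; on 'd' 3→0 → fail=7;  out ∅∪{3}={3}
  n20('cbae'): parent n19 fail=1; on 'e' 1 → fail=21;  out {6}∪{7}={6,7}
  n13('cabdd'): parent n12 fail=7; on 'd' 7 → fail=8;  out ∅∪{2,3}={2,3}
  n14('cabddb'): parent n13 fail=8; on 'b' 8→7→0 → fail=3;  out {4}∪∅={4}

Run:
pos 0 'a': at 1
pos 1 'e': at 21  → match P7@[0:1]
pos 2 'd': at 16 (fail-walked)  → match P3@[2:2]
pos 3 'a': at 17  → match P5@[1:3]
pos 4 'd': at 7 (fail-walked)  → match P3@[4:4]
pos 5 'd': at 8  → match P2@[4:5],P3@[5:5]
pos 6 'c': at 9 (fail-walked)
pos 7 'b': at 18
pos 8 'e': at 4 (fail-walked)
pos 9 'a': at 5
pos 10 'e': at 6  → match P1@[7:10],P7@[9:10]
pos 11 'b': at 3 (fail-walked)
pos 12 'e': at 4
pos 13 'a': at 5
pos 14 'e': at 6  → match P1@[11:14],P7@[13:14]
pos 15 'b': at 3 (fail-walked)
pos 16 'e': at 4
pos 17 'a': at 5
pos 18 'e': at 6  → match P1@[15:18],P7@[17:18]
pos 19 'a': at 1 (fail-walked)
pos 20 'a': at 2  → match P0@[19:20]
pos 21 'e': at 21 (fail-walked)  → match P7@[20:21]
pos 22 'b': at 3 (fail-walked)
pos 23 'c': at 9 (fail-walked)
pos 24 'b': at 18
pos 25 'a': at 19
pos 26 'e': at 20  → match P6@[23:26],P7@[25:26]
pos 27 'a': at 1 (fail-walked)
pos 28 'a': at 2  → match P0@[27:28]
pos 29 'd': at 7 (fail-walked)  → match P3@[29:29]
pos 30 'd': at 8  → match P2@[29:30],P3@[30:30]
pos 31 'a': at 1 (fail-walked)
pos 32 'e': at 21  → match P7@[31:32]
pos 33 'e': at 15 (fail-walked)
pos 34 'd': at 16  → match P3@[34:34]

Result: [[1,7],[2,3],[3,5],[4,3],[5,2],[5,3],[10,1],[10,7],[14,1],[14,7],[18,1],[18,7],[20,0],[21,7],[26,6],[26,7],[28,0],[29,3],[30,2],[30,3],[32,7],[34,3]]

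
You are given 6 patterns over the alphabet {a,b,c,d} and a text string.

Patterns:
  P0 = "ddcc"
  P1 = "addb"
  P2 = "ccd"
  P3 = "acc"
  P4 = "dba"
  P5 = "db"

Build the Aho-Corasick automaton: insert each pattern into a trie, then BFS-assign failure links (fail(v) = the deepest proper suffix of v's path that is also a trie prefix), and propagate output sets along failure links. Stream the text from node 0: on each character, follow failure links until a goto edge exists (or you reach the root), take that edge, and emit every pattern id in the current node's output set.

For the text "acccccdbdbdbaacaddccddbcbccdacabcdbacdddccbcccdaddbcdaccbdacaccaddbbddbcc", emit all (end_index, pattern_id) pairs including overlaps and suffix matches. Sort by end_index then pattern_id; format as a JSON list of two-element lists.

Build automaton:
Trie nodes:
  0='ε' goto a→5 c→9 d→1
  1='d' goto b→14 d→2
  2='dd' goto c→3
  3='ddc' goto c→4
  4='ddcc' goto ·  [P0 ends]
  5='a' goto c→12 d→6
  6='ad' goto d→7
  7='add' goto b→8
  8='addb' goto ·  [P1 ends]
  9='c' goto c→10
  10='cc' goto d→11
  11='ccd' goto ·  [P2 ends]
  12='ac' goto c→13
  13='acc' goto ·  [P3 ends]
  14='db' goto a→15  [P5 ends]
  15='dba' goto ·  [P4 ends]

BFS fail/out derivation:
  n1('d'): parent n0 fail=0; on 'd' 0 → fail=0;  out ∅∪∅=∅
  n5('a'): parent n0 fail=0; on 'a' 0 → fail=0;  out ∅∪∅=∅
  n9('c'): parent n0 fail=0; on 'c' 0 → fail=0;  out ∅∪∅=∅
  n2('dd'): parent n1 fail=0; on 'd' 0 → fail=1;  out ∅∪∅=∅
  n6('ad'): parent n5 fail=0; on 'd' 0 → fail=1;  out ∅∪∅=∅
  n10('cc'): parent n9 fail=0; on 'c' 0 → fail=9;  out ∅∪∅=∅
  n12('ac'): parent n5 fail=0; on 'c' 0 → fail=9;  out ∅∪∅=∅
  n14('db'): parent n1 fail=0; on 'b' 0 → fail=0;  out {5}∪∅={5}
  n3('ddc'): parent n2 fail=1; on 'c' 1→0 → fail=9;  out ∅∪∅=∅
  n7('add'): parent n6 fail=1; on 'd' 1 → fail=2;  out ∅∪∅=∅
  n11('ccd'): parent n10 fail=9; on 'd' 9→0 → fail=1;  out {2}∪∅={2}
  n13('acc'): parent n12 fail=9; on 'c' 9 → fail=10;  out {3}∪∅={3}
  n15('dba'): parent n14 fail=0; on 'a' 0 → fail=5;  out {4}∪∅={4}
  n4('ddcc'): parent n3 fail=9; on 'c' 9 → fail=10;  out {0}∪∅={0}
  n8('addb'): parent n7 fail=2; on 'b' 2→1 → fail=14;  out {1}∪{5}={1,5}

Scan:
pos 0 'a': at 5
pos 1 'c': at 12
pos 2 'c': at 13  → match P3@[0:2]
pos 3 'c': at 10 (via fail)
pos 4 'c': at 10 (via fail)
pos 5 'c': at 10 (via fail)
pos 6 'd': at 11  → match P2@[4:6]
pos 7 'b': at 14 (via fail)  → match P5@[6:7]
pos 8 'd': at 1 (via fail)
pos 9 'b': at 14  → match P5@[8:9]
pos 10 'd': at 1 (via fail)
pos 11 'b': at 14  → match P5@[10:11]
pos 12 'a': at 15  → match P4@[10:12]
pos 13 'a': at 5 (via fail)
pos 14 'c': at 12
pos 15 'a': at 5 (via fail)
pos 16 'd': at 6
pos 17 'd': at 7
pos 18 'c': at 3 (via fail)
pos 19 'c': at 4  → match P0@[16:19]
pos 20 'd': at 11 (via fail)  → match P2@[18:20]
pos 21 'd': at 2 (via fail)
pos 22 'b': at 14 (via fail)  → match P5@[21:22]
pos 23 'c': at 9 (via fail)
pos 24 'b': at 0 (via fail)
pos 25 'c': at 9
pos 26 'c': at 10
pos 27 'd': at 11  → match P2@[25:27]
pos 28 'a': at 5 (via fail)
pos 29 'c': at 12
pos 30 'a': at 5 (via fail)
pos 31 'b': at 0 (via fail)
pos 32 'c': at 9
pos 33 'd': at 1 (via fail)
pos 34 'b': at 14  → match P5@[33:34]
pos 35 'a': at 15  → match P4@[33:35]
pos 36 'c': at 12 (via fail)
pos 37 'd': at 1 (via fail)
pos 38 'd': at 2
pos 39 'd': at 2 (via fail)
pos 40 'c': at 3
pos 41 'c': at 4  → match P0@[38:41]
pos 42 'b': at 0 (via fail)
pos 43 'c': at 9
pos 44 'c': at 10
pos 45 'c': at 10 (via fail)
pos 46 'd': at 11  → match P2@[44:46]
pos 47 'a': at 5 (via fail)
pos 48 'd': at 6
pos 49 'd': at 7
pos 50 'b': at 8  → match P1@[47:50],P5@[49:50]
pos 51 'c': at 9 (via fail)
pos 52 'd': at 1 (via fail)
pos 53 'a': at 5 (via fail)
pos 54 'c': at 12
pos 55 'c': at 13  → match P3@[53:55]
pos 56 'b': at 0 (via fail)
pos 57 'd': at 1
pos 58 'a': at 5 (via fail)
pos 59 'c': at 12
pos 60 'a': at 5 (via fail)
pos 61 'c': at 12
pos 62 'c': at 13  → match P3@[60:62]
pos 63 'a': at 5 (via fail)
pos 64 'd': at 6
pos 65 'd': at 7
pos 66 'b': at 8  → match P1@[63:66],P5@[65:66]
pos 67 'b': at 0 (via fail)
pos 68 'd': at 1
pos 69 'd': at 2
pos 70 'b': at 14 (via fail)  → match P5@[69:70]
pos 71 'c': at 9 (via fail)
pos 72 'c': at 10

All matches (sorted): [[2,3],[6,2],[7,5],[9,5],[11,5],[12,4],[19,0],[20,2],[22,5],[27,2],[34,5],[35,4],[41,0],[46,2],[50,1],[50,5],[55,3],[62,3],[66,1],[66,5],[70,5]]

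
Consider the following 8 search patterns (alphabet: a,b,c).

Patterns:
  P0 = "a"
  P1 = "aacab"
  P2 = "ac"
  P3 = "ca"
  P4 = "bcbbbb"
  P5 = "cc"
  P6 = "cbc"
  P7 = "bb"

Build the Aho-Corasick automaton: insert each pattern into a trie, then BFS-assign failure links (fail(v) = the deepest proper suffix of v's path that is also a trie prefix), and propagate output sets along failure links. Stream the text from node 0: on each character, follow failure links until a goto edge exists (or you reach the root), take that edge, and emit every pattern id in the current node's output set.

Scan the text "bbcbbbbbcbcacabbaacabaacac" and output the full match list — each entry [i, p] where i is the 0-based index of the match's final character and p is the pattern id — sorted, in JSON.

Build automaton:
Trie nodes:
  n0 'ε': a→1 b→9 c→7
  n1 'a': a→2 c→6  [P0 ends]
  n2 'aa': c→3
  n3 'aac': a→4
  n4 'aaca': b→5
  n5 'aacab': ·  [P1 ends]
  n6 'ac': ·  [P2 ends]
  n7 'c': a→8 b→16 c→15
  n8 'ca': ·  [P3 ends]
  n9 'b': b→18 c→10
  n10 'bc': b→11
  n11 'bcb': b→12
  n12 'bcbb': b→13
  n13 'bcbbb': b→14
  n14 'bcbbbb': ·  [P4 ends]
  n15 'cc': ·  [P5 ends]
  n16 'cb': c→17
  n17 'cbc': ·  [P6 ends]
  n18 'bb': ·  [P7 ends]

Failure links (BFS by depth):
  fail(1) 'a': from fail(0)=0 chase 'a': 0 ⇒ 0;  out={0}∪out(0)={0}
  fail(7) 'c': from fail(0)=0 chase 'c': 0 ⇒ 0;  out=∅∪out(0)=∅
  fail(9) 'b': from fail(0)=0 chase 'b': 0 ⇒ 0;  out=∅∪out(0)=∅
  fail(2) 'aa': from fail(1)=0 chase 'a': 0 ⇒ 1;  out=∅∪out(1)={0}
  fail(6) 'ac': from fail(1)=0 chase 'c': 0 ⇒ 7;  out={2}∪out(7)={2}
  fail(8) 'ca': from fail(7)=0 chase 'a': 0 ⇒ 1;  out={3}∪out(1)={0,3}
  fail(10) 'bc': from fail(9)=0 chase 'c': 0 ⇒ 7;  out=∅∪out(7)=∅
  fail(15) 'cc': from fail(7)=0 chase 'c': 0 ⇒ 7;  out={5}∪out(7)={5}
  fail(16) 'cb': from fail(7)=0 chase 'b': 0 ⇒ 9;  out=∅∪out(9)=∅
  fail(18) 'bb': from fail(9)=0 chase 'b': 0 ⇒ 9;  out={7}∪out(9)={7}
  fail(3) 'aac': from fail(2)=1 chase 'c': 1 ⇒ 6;  out=∅∪out(6)={2}
  fail(11) 'bcb': from fail(10)=7 chase 'b': 7 ⇒ 16;  out=∅∪out(16)=∅
  fail(17) 'cbc': from fail(16)=9 chase 'c': 9 ⇒ 10;  out={6}∪out(10)={6}
  fail(4) 'aaca': from fail(3)=6 chase 'a': 6→7 ⇒ 8;  out=∅∪out(8)={0,3}
  fail(12) 'bcbb': from fail(11)=16 chase 'b': 16→9 ⇒ 18;  out=∅∪out(18)={7}
  fail(5) 'aacab': from fail(4)=8 chase 'b': 8→1→0 ⇒ 9;  out={1}∪out(9)={1}
  fail(13) 'bcbbb': from fail(12)=18 chase 'b': 18→9 ⇒ 18;  out=∅∪out(18)={7}
  fail(14) 'bcbbbb': from fail(13)=18 chase 'b': 18→9 ⇒ 18;  out={4}∪out(18)={4,7}

Text stream:
pos 0 'b': at 9
pos 1 'b': at 18  → match P7@[0:1]
pos 2 'c': at 10 (fail-walked)
pos 3 'b': at 11
pos 4 'b': at 12  → match P7@[3:4]
pos 5 'b': at 13  → match P7@[4:5]
pos 6 'b': at 14  → match P4@[1:6],P7@[5:6]
pos 7 'b': at 18 (fail-walked)  → match P7@[6:7]
pos 8 'c': at 10 (fail-walked)
pos 9 'b': at 11
pos 10 'c': at 17 (fail-walked)  → match P6@[8:10]
pos 11 'a': at 8 (fail-walked)  → match P0@[11:11],P3@[10:11]
pos 12 'c': at 6 (fail-walked)  → match P2@[11:12]
pos 13 'a': at 8 (fail-walked)  → match P0@[13:13],P3@[12:13]
pos 14 'b': at 9 (fail-walked)
pos 15 'b': at 18  → match P7@[14:15]
pos 16 'a': at 1 (fail-walked)  → match P0@[16:16]
pos 17 'a': at 2  → match P0@[17:17]
pos 18 'c': at 3  → match P2@[17:18]
pos 19 'a': at 4  → match P0@[19:19],P3@[18:19]
pos 20 'b': at 5  → match P1@[16:20]
pos 21 'a': at 1 (fail-walked)  → match P0@[21:21]
pos 22 'a': at 2  → match P0@[22:22]
pos 23 'c': at 3  → match P2@[22:23]
pos 24 'a': at 4  → match P0@[24:24],P3@[23:24]
pos 25 'c': at 6 (fail-walked)  → match P2@[24:25]

All matches (sorted): [[1,7],[4,7],[5,7],[6,4],[6,7],[7,7],[10,6],[11,0],[11,3],[12,2],[13,0],[13,3],[15,7],[16,0],[17,0],[18,2],[19,0],[19,3],[20,1],[21,0],[22,0],[23,2],[24,0],[24,3],[25,2]]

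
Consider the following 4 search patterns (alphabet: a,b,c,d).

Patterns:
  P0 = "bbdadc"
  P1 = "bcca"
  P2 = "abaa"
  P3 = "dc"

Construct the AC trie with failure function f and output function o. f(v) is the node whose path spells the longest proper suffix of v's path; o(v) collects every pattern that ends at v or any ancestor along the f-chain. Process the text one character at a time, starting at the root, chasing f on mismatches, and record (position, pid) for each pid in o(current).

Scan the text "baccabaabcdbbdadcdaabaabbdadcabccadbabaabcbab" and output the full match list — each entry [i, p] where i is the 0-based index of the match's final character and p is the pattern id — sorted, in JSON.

Build automaton:
Trie nodes:
  n0 'ε': a→10 b→1 d→14
  n1 'b': b→2 c→7
  n2 'bb': d→3
  n3 'bbd': a→4
  n4 'bbda': d→5
  n5 'bbdad': c→6
  n6 'bbdadc': ·  [P0 ends]
  n7 'bc': c→8
  n8 'bcc': a→9
  n9 'bcca': ·  [P1 ends]
  n10 'a': b→11
  n11 'ab': a→12
  n12 'aba': a→13
  n13 'abaa': ·  [P2 ends]
  n14 'd': c→15
  n15 'dc': ·  [P3 ends]

BFS fail/out derivation:
  fail(1) 'b': from fail(0)=0 chase 'b': 0 ⇒ 0;  out=∅∪out(0)=∅
  fail(10) 'a': from fail(0)=0 chase 'a': 0 ⇒ 0;  out=∅∪out(0)=∅
  fail(14) 'd': from fail(0)=0 chase 'd': 0 ⇒ 0;  out=∅∪out(0)=∅
  fail(2) 'bb': from fail(1)=0 chase 'b': 0 ⇒ 1;  out=∅∪out(1)=∅
  fail(7) 'bc': from fail(1)=0 chase 'c': 0 ⇒ 0;  out=∅∪out(0)=∅
  fail(11) 'ab': from fail(10)=0 chase 'b': 0 ⇒ 1;  out=∅∪out(1)=∅
  fail(15) 'dc': from fail(14)=0 chase 'c': 0 ⇒ 0;  out={3}∪out(0)={3}
  fail(3) 'bbd': from fail(2)=1 chase 'd': 1→0 ⇒ 14;  out=∅∪out(14)=∅
  fail(8) 'bcc': from fail(7)=0 chase 'c': 0 ⇒ 0;  out=∅∪out(0)=∅
  fail(12) 'aba': from fail(11)=1 chase 'a': 1→0 ⇒ 10;  out=∅∪out(10)=∅
  fail(4) 'bbda': from fail(3)=14 chase 'a': 14→0 ⇒ 10;  out=∅∪out(10)=∅
  fail(9) 'bcca': from fail(8)=0 chase 'a': 0 ⇒ 10;  out={1}∪out(10)={1}
  fail(13) 'abaa': from fail(12)=10 chase 'a': 10→0 ⇒ 10;  out={2}∪out(10)={2}
  fail(5) 'bbdad': from fail(4)=10 chase 'd': 10→0 ⇒ 14;  out=∅∪out(14)=∅
  fail(6) 'bbdadc': from fail(5)=14 chase 'c': 14 ⇒ 15;  out={0}∪out(15)={0,3}

Text stream:
[0] read 'b'  n0⇒n1
[1] read 'a'  n1⇒n10 ·f
[2] read 'c'  n10⇒n0 ·f
[3] read 'c'  n0⇒n0
[4] read 'a'  n0⇒n10
[5] read 'b'  n10⇒n11
[6] read 'a'  n11⇒n12
[7] read 'a'  n12⇒n13  emit P2@[4:7]
[8] read 'b'  n13⇒n11 ·f
[9] read 'c'  n11⇒n7 ·f
[10] read 'd'  n7⇒n14 ·f
[11] read 'b'  n14⇒n1 ·f
[12] read 'b'  n1⇒n2
[13] read 'd'  n2⇒n3
[14] read 'a'  n3⇒n4
[15] read 'd'  n4⇒n5
[16] read 'c'  n5⇒n6  emit P0@[11:16],P3@[15:16]
[17] read 'd'  n6⇒n14 ·f
[18] read 'a'  n14⇒n10 ·f
[19] read 'a'  n10⇒n10 ·f
[20] read 'b'  n10⇒n11
[21] read 'a'  n11⇒n12
[22] read 'a'  n12⇒n13  emit P2@[19:22]
[23] read 'b'  n13⇒n11 ·f
[24] read 'b'  n11⇒n2 ·f
[25] read 'd'  n2⇒n3
[26] read 'a'  n3⇒n4
[27] read 'd'  n4⇒n5
[28] read 'c'  n5⇒n6  emit P0@[23:28],P3@[27:28]
[29] read 'a'  n6⇒n10 ·f
[30] read 'b'  n10⇒n11
[31] read 'c'  n11⇒n7 ·f
[32] read 'c'  n7⇒n8
[33] read 'a'  n8⇒n9  emit P1@[30:33]
[34] read 'd'  n9⇒n14 ·f
[35] read 'b'  n14⇒n1 ·f
[36] read 'a'  n1⇒n10 ·f
[37] read 'b'  n10⇒n11
[38] read 'a'  n11⇒n12
[39] read 'a'  n12⇒n13  emit P2@[36:39]
[40] read 'b'  n13⇒n11 ·f
[41] read 'c'  n11⇒n7 ·f
[42] read 'b'  n7⇒n1 ·f
[43] read 'a'  n1⇒n10 ·f
[44] read 'b'  n10⇒n11

All matches (sorted): [[7,2],[16,0],[16,3],[22,2],[28,0],[28,3],[33,1],[39,2]]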